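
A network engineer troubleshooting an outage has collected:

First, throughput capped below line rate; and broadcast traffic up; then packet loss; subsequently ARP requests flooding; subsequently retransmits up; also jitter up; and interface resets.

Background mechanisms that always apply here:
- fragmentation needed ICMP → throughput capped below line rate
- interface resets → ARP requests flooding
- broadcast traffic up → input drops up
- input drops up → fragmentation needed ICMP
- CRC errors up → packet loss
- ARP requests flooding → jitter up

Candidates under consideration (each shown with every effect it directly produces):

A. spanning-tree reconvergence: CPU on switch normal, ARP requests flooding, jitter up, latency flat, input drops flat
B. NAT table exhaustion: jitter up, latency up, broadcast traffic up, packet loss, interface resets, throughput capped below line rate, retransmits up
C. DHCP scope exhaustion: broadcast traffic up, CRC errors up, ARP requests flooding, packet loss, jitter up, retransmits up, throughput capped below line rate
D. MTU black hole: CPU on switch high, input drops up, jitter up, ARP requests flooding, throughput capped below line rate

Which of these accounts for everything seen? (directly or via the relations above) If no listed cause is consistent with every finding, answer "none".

Testing each hypothesis:
(A) spanning-tree reconvergence — throughput capped below line rate NO; broadcast traffic up NO; packet loss NO; ARP requests flooding yes; retransmits up NO; jitter up yes; interface resets NO
(B) NAT table exhaustion — throughput capped below line rate yes; broadcast traffic up yes; packet loss yes; ARP requests flooding yes (by interface resets → ARP requests flooding); retransmits up yes; jitter up yes; interface resets yes
(C) DHCP scope exhaustion — throughput capped below line rate yes; broadcast traffic up yes; packet loss yes; ARP requests flooding yes; retransmits up yes; jitter up yes; interface resets NO
(D) MTU black hole — does not account for broadcast traffic up, packet loss, retransmits up, interface resets
(B) alone accounts for all the evidence.

B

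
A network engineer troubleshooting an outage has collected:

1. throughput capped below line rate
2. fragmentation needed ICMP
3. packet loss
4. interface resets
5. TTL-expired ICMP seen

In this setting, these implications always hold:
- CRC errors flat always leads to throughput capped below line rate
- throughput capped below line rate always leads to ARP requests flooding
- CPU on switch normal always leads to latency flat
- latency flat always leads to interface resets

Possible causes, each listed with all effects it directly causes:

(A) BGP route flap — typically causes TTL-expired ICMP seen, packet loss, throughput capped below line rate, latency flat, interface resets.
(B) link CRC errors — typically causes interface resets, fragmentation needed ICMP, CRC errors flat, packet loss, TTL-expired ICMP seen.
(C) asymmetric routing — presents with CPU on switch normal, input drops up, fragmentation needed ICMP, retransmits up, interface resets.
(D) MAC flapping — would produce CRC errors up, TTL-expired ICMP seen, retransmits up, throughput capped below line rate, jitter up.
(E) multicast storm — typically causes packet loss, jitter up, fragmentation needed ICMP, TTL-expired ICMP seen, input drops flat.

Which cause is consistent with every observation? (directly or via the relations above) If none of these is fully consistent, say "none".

For each candidate, compare predicted effects to what was observed:
(A) BGP route flap — does not account for fragmentation needed ICMP
(B) link CRC errors — throughput capped below line rate yes (through CRC errors flat → throughput capped below line rate); fragmentation needed ICMP yes; packet loss yes; interface resets yes; TTL-expired ICMP seen yes
(C) asymmetric routing — throughput capped below line rate NO; fragmentation needed ICMP yes; packet loss NO; interface resets yes; TTL-expired ICMP seen NO
(D) MAC flapping — throughput capped below line rate yes; fragmentation needed ICMP NO; packet loss NO; interface resets NO; TTL-expired ICMP seen yes
(E) multicast storm — throughput capped below line rate NO; fragmentation needed ICMP yes; packet loss yes; interface resets NO; TTL-expired ICMP seen yes
(B) is the only candidate with no mismatches.

B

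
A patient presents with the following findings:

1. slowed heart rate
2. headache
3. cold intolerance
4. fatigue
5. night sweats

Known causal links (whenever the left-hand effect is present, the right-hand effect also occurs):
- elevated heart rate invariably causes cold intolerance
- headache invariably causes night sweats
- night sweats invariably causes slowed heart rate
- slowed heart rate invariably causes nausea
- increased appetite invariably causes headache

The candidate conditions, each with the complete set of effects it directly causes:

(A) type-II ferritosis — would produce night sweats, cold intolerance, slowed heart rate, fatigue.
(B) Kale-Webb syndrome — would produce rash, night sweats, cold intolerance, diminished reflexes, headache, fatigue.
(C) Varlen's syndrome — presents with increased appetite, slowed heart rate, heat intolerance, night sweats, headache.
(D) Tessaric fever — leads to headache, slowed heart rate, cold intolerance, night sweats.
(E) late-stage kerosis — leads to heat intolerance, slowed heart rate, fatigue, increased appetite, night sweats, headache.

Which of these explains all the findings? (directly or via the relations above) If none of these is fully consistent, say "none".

B

Checking each candidate against the observations:
(A) type-II ferritosis — slowed heart rate yes; headache NO; cold intolerance yes; fatigue yes; night sweats yes
(B) Kale-Webb syndrome — accounts for every observation (slowed heart rate via night sweats → slowed heart rate)
(C) Varlen's syndrome — slowed heart rate yes; headache yes; cold intolerance NO; fatigue NO; night sweats yes
(D) Tessaric fever — does not account for fatigue
(E) late-stage kerosis — fails on cold intolerance (predicts heat intolerance, not cold intolerance)
(B) alone accounts for all the evidence.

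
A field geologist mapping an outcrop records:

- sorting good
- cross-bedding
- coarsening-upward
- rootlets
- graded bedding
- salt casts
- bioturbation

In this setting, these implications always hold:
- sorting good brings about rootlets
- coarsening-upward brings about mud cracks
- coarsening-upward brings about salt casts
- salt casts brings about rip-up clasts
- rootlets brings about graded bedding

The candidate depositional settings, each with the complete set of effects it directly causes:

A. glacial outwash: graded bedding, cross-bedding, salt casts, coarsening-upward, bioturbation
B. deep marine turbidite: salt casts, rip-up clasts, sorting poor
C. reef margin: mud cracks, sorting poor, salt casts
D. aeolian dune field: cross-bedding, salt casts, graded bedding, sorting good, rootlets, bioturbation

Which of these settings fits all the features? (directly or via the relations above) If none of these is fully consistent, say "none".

Checking each candidate against the observations:
(A) glacial outwash — does not account for sorting good, rootlets
(B) deep marine turbidite — fails on sorting good, cross-bedding, coarsening-upward, rootlets, graded bedding, bioturbation (predicts sorting poor, not sorting good)
(C) reef margin — sorting good miss; cross-bedding miss; coarsening-upward miss; rootlets miss; graded bedding miss; salt casts match; bioturbation miss
(D) aeolian dune field — sorting good match; cross-bedding match; coarsening-upward miss; rootlets match; graded bedding match; salt casts match; bioturbation match
No candidate is consistent with all observations.

none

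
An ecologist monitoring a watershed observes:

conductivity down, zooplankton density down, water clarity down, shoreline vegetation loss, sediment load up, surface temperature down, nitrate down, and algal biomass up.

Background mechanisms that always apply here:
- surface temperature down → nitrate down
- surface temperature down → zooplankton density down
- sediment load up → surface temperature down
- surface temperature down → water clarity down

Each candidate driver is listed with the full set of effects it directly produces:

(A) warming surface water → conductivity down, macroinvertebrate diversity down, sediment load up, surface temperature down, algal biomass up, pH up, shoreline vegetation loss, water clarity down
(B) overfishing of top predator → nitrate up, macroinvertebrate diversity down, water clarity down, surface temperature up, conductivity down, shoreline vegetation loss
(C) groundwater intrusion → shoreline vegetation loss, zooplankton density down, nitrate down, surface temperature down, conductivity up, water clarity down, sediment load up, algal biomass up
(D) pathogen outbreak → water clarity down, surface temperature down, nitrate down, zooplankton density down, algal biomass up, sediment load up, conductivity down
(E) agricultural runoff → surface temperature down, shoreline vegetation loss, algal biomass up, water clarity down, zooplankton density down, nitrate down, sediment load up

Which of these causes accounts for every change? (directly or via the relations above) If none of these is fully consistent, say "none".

A

Testing each hypothesis:
(A) warming surface water — accounts for every observation (zooplankton density down by surface temperature down → zooplankton density down)
(B) overfishing of top predator — conductivity down +; zooplankton density down -; water clarity down +; shoreline vegetation loss +; sediment load up -; surface temperature down -; nitrate down -; algal biomass up -
(C) groundwater intrusion — fails on conductivity down (predicts conductivity up, not conductivity down)
(D) pathogen outbreak — conductivity down +; zooplankton density down +; water clarity down +; shoreline vegetation loss -; sediment load up +; surface temperature down +; nitrate down +; algal biomass up +
(E) agricultural runoff — does not account for conductivity down
Only (A) is consistent with every observation.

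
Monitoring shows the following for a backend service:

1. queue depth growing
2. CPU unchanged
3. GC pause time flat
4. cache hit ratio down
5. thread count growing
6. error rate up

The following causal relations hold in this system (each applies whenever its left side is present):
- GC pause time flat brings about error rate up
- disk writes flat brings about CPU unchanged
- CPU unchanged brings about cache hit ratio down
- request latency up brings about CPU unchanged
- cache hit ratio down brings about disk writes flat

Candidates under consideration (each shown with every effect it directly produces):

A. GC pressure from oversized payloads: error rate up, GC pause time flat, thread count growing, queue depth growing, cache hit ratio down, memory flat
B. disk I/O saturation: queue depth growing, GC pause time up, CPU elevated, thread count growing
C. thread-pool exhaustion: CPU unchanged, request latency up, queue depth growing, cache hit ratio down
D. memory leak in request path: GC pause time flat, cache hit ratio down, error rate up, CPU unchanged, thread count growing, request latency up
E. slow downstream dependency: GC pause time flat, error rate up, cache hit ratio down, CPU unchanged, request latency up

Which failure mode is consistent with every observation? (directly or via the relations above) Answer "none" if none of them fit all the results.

Testing each hypothesis:
(A) GC pressure from oversized payloads — queue depth growing yes; CPU unchanged yes (via cache hit ratio down → disk writes flat → CPU unchanged); GC pause time flat yes; cache hit ratio down yes; thread count growing yes; error rate up yes
(B) disk I/O saturation — fails on CPU unchanged, GC pause time flat, cache hit ratio down, error rate up (predicts CPU elevated, not CPU unchanged; predicts GC pause time up, not GC pause time flat)
(C) thread-pool exhaustion — does not account for GC pause time flat, thread count growing, error rate up
(D) memory leak in request path — does not account for queue depth growing
(E) slow downstream dependency — does not account for queue depth growing, thread count growing
(A) is the only candidate with no mismatches.

A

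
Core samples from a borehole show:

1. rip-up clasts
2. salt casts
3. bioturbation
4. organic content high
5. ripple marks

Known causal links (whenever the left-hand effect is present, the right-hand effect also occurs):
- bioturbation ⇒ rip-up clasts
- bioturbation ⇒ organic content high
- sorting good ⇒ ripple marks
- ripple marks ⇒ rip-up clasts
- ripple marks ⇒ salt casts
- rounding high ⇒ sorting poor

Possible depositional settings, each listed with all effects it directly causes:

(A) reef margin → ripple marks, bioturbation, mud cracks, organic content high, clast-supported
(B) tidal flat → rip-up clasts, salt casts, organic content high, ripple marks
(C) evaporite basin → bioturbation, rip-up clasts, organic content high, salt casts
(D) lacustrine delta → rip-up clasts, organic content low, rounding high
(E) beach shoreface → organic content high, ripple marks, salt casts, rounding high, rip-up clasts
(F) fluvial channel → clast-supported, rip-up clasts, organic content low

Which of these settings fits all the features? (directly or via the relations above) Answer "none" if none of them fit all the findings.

Checking each candidate against the observations:
(A) reef margin — accounts for every observation (rip-up clasts by ripple marks → rip-up clasts)
(B) tidal flat — rip-up clasts yes; salt casts yes; bioturbation NO; organic content high yes; ripple marks yes
(C) evaporite basin — rip-up clasts yes; salt casts yes; bioturbation yes; organic content high yes; ripple marks NO
(D) lacustrine delta — fails on salt casts, bioturbation, organic content high, ripple marks (predicts organic content low, not organic content high)
(E) beach shoreface — does not account for bioturbation
(F) fluvial channel — fails on salt casts, bioturbation, organic content high, ripple marks (predicts organic content low, not organic content high)
Only (A) is consistent with every observation.

A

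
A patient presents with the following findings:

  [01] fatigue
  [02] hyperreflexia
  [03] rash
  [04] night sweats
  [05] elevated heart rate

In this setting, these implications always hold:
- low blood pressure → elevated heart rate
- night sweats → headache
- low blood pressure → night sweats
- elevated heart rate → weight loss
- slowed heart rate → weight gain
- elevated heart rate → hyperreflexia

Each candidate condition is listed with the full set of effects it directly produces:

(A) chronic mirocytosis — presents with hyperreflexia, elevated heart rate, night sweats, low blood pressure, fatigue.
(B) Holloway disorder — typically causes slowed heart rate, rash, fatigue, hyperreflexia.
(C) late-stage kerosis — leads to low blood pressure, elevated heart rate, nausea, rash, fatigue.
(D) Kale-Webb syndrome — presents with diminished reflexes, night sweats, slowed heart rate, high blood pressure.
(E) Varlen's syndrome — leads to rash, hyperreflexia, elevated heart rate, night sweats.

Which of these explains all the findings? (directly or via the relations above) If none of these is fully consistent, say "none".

Checking each candidate against the observations:
(A) chronic mirocytosis — does not account for rash
(B) Holloway disorder — fatigue yes; hyperreflexia yes; rash yes; night sweats NO; elevated heart rate NO
(C) late-stage kerosis — accounts for every observation (hyperreflexia through elevated heart rate → hyperreflexia)
(D) Kale-Webb syndrome — fails on fatigue, hyperreflexia, rash, elevated heart rate (predicts diminished reflexes, not hyperreflexia; predicts slowed heart rate, not elevated heart rate)
(E) Varlen's syndrome — fatigue NO; hyperreflexia yes; rash yes; night sweats yes; elevated heart rate yes
(C) alone accounts for all the evidence.

C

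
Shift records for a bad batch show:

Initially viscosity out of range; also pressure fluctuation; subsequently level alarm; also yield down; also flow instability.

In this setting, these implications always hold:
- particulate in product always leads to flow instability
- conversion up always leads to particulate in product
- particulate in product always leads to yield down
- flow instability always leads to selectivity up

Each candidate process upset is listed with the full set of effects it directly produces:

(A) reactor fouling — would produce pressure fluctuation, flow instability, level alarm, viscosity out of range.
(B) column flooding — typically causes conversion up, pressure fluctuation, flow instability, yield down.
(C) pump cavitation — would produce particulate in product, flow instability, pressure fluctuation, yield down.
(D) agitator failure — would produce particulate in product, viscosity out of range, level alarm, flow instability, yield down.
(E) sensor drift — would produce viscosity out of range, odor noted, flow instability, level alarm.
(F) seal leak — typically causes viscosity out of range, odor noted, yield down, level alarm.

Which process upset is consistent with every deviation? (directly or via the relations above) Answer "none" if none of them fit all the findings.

none

Per-candidate check:
(A) reactor fouling — does not account for yield down
(B) column flooding — does not account for viscosity out of range, level alarm
(C) pump cavitation — does not account for viscosity out of range, level alarm
(D) agitator failure — viscosity out of range ✓; pressure fluctuation ✗; level alarm ✓; yield down ✓; flow instability ✓
(E) sensor drift — viscosity out of range ✓; pressure fluctuation ✗; level alarm ✓; yield down ✗; flow instability ✓
(F) seal leak — does not account for pressure fluctuation, flow instability
Every candidate fails on at least one observation.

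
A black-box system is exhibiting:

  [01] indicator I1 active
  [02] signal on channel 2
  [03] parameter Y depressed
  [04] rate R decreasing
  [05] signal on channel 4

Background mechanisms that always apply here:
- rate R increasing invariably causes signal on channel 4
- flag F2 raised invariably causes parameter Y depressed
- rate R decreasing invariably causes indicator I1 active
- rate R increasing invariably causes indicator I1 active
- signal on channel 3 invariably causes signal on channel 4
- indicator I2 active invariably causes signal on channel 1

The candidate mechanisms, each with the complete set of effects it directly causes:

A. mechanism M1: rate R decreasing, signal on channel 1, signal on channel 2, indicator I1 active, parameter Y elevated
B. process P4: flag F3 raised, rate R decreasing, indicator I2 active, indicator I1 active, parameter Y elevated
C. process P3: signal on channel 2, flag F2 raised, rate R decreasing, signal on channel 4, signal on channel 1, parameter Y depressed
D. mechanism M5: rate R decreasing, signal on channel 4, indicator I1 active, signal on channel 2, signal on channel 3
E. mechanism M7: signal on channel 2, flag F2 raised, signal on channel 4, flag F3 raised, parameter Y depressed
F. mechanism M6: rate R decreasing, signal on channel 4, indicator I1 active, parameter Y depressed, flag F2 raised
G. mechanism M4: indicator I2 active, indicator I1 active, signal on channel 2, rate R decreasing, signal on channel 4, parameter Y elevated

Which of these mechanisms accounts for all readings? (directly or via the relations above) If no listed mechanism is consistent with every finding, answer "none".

For each candidate, compare predicted effects to what was observed:
(A) mechanism M1 — fails on parameter Y depressed, signal on channel 4 (predicts parameter Y elevated, not parameter Y depressed)
(B) process P4 — indicator I1 active ✓; signal on channel 2 ✗; parameter Y depressed ✗; rate R decreasing ✓; signal on channel 4 ✗
(C) process P3 — accounts for every observation (indicator I1 active by rate R decreasing → indicator I1 active)
(D) mechanism M5 — does not account for parameter Y depressed
(E) mechanism M7 — indicator I1 active ✗; signal on channel 2 ✓; parameter Y depressed ✓; rate R decreasing ✗; signal on channel 4 ✓
(F) mechanism M6 — indicator I1 active ✓; signal on channel 2 ✗; parameter Y depressed ✓; rate R decreasing ✓; signal on channel 4 ✓
(G) mechanism M4 — indicator I1 active ✓; signal on channel 2 ✓; parameter Y depressed ✗; rate R decreasing ✓; signal on channel 4 ✓
Only (C) is consistent with every observation.

C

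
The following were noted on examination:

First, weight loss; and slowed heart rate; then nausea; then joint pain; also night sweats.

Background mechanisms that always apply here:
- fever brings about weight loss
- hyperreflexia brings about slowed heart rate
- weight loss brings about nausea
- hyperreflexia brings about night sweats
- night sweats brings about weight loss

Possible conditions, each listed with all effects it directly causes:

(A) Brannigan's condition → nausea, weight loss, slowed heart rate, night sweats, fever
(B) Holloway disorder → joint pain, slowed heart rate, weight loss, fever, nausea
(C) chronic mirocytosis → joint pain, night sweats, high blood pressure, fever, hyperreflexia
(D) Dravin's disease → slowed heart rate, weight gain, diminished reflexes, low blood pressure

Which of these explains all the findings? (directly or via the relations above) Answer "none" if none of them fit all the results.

C

Testing each hypothesis:
(A) Brannigan's condition — does not account for joint pain
(B) Holloway disorder — does not account for night sweats
(C) chronic mirocytosis — weight loss yes (by night sweats → weight loss); slowed heart rate yes (by hyperreflexia → slowed heart rate); nausea yes (by night sweats → weight loss → nausea); joint pain yes; night sweats yes
(D) Dravin's disease — fails on weight loss, nausea, joint pain, night sweats (predicts weight gain, not weight loss)
(C) is the only candidate with no mismatches.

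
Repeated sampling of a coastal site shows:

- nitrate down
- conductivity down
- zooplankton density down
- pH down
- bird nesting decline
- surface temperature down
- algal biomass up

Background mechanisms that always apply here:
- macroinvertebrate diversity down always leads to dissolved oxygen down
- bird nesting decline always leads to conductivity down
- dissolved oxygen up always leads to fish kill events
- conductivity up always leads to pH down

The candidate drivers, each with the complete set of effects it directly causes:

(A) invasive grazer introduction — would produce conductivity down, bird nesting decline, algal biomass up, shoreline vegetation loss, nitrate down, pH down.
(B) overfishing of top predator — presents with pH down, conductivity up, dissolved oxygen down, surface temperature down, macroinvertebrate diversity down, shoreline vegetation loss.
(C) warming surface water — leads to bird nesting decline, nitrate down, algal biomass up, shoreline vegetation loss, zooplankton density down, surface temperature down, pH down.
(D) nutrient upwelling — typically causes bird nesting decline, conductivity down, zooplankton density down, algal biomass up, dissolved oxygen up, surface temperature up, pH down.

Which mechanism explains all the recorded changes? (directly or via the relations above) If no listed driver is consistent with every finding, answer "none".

Checking each candidate against the observations:
(A) invasive grazer introduction — nitrate down +; conductivity down +; zooplankton density down -; pH down +; bird nesting decline +; surface temperature down -; algal biomass up +
(B) overfishing of top predator — nitrate down -; conductivity down -; zooplankton density down -; pH down +; bird nesting decline -; surface temperature down +; algal biomass up -
(C) warming surface water — accounts for every observation (conductivity down by bird nesting decline → conductivity down)
(D) nutrient upwelling — nitrate down -; conductivity down +; zooplankton density down +; pH down +; bird nesting decline +; surface temperature down -; algal biomass up +
(C) alone accounts for all the evidence.

C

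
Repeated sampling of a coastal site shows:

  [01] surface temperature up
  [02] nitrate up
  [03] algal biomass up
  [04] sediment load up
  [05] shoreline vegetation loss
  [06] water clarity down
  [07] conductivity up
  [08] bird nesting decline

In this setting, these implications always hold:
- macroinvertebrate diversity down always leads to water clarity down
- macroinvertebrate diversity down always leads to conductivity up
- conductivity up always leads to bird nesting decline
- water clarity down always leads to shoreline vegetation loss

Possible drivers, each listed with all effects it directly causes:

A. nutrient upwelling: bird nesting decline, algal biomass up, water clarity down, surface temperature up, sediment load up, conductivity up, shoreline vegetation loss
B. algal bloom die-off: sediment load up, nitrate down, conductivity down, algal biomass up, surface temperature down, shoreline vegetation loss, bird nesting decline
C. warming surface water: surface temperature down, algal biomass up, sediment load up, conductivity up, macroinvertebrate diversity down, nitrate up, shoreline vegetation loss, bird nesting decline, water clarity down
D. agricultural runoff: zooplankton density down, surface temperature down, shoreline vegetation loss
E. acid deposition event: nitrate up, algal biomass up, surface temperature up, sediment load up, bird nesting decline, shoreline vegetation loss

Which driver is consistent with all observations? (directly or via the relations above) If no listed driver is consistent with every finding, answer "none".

For each candidate, compare predicted effects to what was observed:
(A) nutrient upwelling — surface temperature up match; nitrate up miss; algal biomass up match; sediment load up match; shoreline vegetation loss match; water clarity down match; conductivity up match; bird nesting decline match
(B) algal bloom die-off — surface temperature up miss; nitrate up miss; algal biomass up match; sediment load up match; shoreline vegetation loss match; water clarity down miss; conductivity up miss; bird nesting decline match
(C) warming surface water — surface temperature up miss; nitrate up match; algal biomass up match; sediment load up match; shoreline vegetation loss match; water clarity down match; conductivity up match; bird nesting decline match
(D) agricultural runoff — surface temperature up miss; nitrate up miss; algal biomass up miss; sediment load up miss; shoreline vegetation loss match; water clarity down miss; conductivity up miss; bird nesting decline miss
(E) acid deposition event — surface temperature up match; nitrate up match; algal biomass up match; sediment load up match; shoreline vegetation loss match; water clarity down miss; conductivity up miss; bird nesting decline match
None of the listed candidates fits everything.

none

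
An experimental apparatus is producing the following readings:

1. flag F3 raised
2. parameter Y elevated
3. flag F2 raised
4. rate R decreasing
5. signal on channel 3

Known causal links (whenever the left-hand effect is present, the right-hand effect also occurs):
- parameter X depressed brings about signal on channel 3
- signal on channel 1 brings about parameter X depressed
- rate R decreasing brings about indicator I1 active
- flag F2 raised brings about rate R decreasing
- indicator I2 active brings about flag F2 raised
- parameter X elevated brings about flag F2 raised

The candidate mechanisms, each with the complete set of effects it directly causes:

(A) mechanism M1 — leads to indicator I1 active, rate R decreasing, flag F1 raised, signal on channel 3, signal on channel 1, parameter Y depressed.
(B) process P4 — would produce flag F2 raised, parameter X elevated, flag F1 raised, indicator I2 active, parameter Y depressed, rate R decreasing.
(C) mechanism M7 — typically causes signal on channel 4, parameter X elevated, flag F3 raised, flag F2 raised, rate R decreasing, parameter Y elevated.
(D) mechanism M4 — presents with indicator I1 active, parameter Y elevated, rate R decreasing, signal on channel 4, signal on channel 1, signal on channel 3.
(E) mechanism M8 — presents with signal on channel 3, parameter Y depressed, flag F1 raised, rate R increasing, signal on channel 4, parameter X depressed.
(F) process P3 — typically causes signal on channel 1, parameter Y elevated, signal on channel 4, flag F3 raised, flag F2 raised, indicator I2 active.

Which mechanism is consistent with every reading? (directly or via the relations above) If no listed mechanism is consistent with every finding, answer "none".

Checking each candidate against the observations:
(A) mechanism M1 — flag F3 raised NO; parameter Y elevated NO; flag F2 raised NO; rate R decreasing yes; signal on channel 3 yes
(B) process P4 — flag F3 raised NO; parameter Y elevated NO; flag F2 raised yes; rate R decreasing yes; signal on channel 3 NO
(C) mechanism M7 — flag F3 raised yes; parameter Y elevated yes; flag F2 raised yes; rate R decreasing yes; signal on channel 3 NO
(D) mechanism M4 — flag F3 raised NO; parameter Y elevated yes; flag F2 raised NO; rate R decreasing yes; signal on channel 3 yes
(E) mechanism M8 — fails on flag F3 raised, parameter Y elevated, flag F2 raised, rate R decreasing (predicts parameter Y depressed, not parameter Y elevated; predicts rate R increasing, not rate R decreasing)
(F) process P3 — accounts for every observation (rate R decreasing through flag F2 raised → rate R decreasing)
(F) alone accounts for all the evidence.

F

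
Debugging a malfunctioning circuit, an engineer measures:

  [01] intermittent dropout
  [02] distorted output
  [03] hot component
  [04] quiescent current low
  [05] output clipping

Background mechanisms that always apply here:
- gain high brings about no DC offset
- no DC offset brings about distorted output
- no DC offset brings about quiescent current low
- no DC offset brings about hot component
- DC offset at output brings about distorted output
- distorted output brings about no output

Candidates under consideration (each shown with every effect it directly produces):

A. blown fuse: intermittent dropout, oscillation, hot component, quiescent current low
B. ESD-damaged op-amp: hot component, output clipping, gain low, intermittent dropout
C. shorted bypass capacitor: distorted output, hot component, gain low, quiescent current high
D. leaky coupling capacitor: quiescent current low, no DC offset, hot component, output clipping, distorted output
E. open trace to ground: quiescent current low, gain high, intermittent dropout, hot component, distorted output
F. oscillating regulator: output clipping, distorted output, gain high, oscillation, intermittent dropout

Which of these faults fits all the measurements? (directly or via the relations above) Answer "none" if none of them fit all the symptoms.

F

Testing each hypothesis:
(A) blown fuse — intermittent dropout match; distorted output miss; hot component match; quiescent current low match; output clipping miss
(B) ESD-damaged op-amp — does not account for distorted output, quiescent current low
(C) shorted bypass capacitor — intermittent dropout miss; distorted output match; hot component match; quiescent current low miss; output clipping miss
(D) leaky coupling capacitor — intermittent dropout miss; distorted output match; hot component match; quiescent current low match; output clipping match
(E) open trace to ground — does not account for output clipping
(F) oscillating regulator — intermittent dropout match; distorted output match; hot component match (by gain high → no DC offset → hot component); quiescent current low match (by gain high → no DC offset → quiescent current low); output clipping match
(F) alone accounts for all the evidence.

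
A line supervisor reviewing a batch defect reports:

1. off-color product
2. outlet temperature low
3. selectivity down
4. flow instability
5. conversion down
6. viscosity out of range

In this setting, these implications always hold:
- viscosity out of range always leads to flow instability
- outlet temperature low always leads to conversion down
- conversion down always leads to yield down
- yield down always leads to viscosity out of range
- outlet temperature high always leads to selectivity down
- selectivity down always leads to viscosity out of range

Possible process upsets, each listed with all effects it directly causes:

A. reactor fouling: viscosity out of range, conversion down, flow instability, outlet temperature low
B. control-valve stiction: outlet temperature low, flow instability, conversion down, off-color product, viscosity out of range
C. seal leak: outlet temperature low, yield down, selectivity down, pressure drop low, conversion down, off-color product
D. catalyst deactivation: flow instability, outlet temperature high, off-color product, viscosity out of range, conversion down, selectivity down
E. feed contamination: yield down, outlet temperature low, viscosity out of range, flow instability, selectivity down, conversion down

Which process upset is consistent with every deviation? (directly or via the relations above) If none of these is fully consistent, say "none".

For each candidate, compare predicted effects to what was observed:
(A) reactor fouling — does not account for off-color product, selectivity down
(B) control-valve stiction — does not account for selectivity down
(C) seal leak — accounts for every observation (flow instability through selectivity down → viscosity out of range → flow instability)
(D) catalyst deactivation — off-color product +; outlet temperature low -; selectivity down +; flow instability +; conversion down +; viscosity out of range +
(E) feed contamination — does not account for off-color product
Only (C) is consistent with every observation.

C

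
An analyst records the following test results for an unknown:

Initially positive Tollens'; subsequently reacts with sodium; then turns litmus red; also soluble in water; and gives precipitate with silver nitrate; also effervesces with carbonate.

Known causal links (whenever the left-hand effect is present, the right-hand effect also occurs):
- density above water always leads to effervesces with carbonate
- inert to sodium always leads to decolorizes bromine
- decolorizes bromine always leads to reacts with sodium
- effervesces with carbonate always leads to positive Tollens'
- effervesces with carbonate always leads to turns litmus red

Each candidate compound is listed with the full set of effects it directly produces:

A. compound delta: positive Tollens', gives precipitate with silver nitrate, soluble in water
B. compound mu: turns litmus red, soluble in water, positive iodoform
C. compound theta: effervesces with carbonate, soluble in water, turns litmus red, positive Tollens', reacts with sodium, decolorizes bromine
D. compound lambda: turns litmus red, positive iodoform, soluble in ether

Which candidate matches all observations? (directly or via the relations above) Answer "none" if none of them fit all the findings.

Per-candidate check:
(A) compound delta — does not account for reacts with sodium, turns litmus red, effervesces with carbonate
(B) compound mu — does not account for positive Tollens', reacts with sodium, gives precipitate with silver nitrate, effervesces with carbonate
(C) compound theta — does not account for gives precipitate with silver nitrate
(D) compound lambda — positive Tollens' ✗; reacts with sodium ✗; turns litmus red ✓; soluble in water ✗; gives precipitate with silver nitrate ✗; effervesces with carbonate ✗
Every candidate fails on at least one observation.

none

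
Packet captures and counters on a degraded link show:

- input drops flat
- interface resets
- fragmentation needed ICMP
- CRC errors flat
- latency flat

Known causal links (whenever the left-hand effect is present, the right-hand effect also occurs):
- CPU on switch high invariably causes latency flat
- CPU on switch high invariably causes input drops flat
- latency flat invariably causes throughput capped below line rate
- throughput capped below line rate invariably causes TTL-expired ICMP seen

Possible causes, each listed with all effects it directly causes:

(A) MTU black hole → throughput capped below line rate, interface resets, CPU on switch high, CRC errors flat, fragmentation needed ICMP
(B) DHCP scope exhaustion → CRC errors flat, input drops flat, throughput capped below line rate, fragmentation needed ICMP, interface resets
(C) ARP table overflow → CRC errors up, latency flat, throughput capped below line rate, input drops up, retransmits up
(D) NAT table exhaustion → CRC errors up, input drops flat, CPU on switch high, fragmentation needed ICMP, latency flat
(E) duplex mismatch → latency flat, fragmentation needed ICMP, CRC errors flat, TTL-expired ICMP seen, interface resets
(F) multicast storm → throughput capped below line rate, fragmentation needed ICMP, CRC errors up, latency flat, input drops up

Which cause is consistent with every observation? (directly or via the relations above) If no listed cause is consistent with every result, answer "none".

For each candidate, compare predicted effects to what was observed:
(A) MTU black hole — accounts for every observation (input drops flat by CPU on switch high → input drops flat)
(B) DHCP scope exhaustion — input drops flat ✓; interface resets ✓; fragmentation needed ICMP ✓; CRC errors flat ✓; latency flat ✗
(C) ARP table overflow — fails on input drops flat, interface resets, fragmentation needed ICMP, CRC errors flat (predicts input drops up, not input drops flat; predicts CRC errors up, not CRC errors flat)
(D) NAT table exhaustion — input drops flat ✓; interface resets ✗; fragmentation needed ICMP ✓; CRC errors flat ✗; latency flat ✓
(E) duplex mismatch — does not account for input drops flat
(F) multicast storm — input drops flat ✗; interface resets ✗; fragmentation needed ICMP ✓; CRC errors flat ✗; latency flat ✓
(A) alone accounts for all the evidence.

A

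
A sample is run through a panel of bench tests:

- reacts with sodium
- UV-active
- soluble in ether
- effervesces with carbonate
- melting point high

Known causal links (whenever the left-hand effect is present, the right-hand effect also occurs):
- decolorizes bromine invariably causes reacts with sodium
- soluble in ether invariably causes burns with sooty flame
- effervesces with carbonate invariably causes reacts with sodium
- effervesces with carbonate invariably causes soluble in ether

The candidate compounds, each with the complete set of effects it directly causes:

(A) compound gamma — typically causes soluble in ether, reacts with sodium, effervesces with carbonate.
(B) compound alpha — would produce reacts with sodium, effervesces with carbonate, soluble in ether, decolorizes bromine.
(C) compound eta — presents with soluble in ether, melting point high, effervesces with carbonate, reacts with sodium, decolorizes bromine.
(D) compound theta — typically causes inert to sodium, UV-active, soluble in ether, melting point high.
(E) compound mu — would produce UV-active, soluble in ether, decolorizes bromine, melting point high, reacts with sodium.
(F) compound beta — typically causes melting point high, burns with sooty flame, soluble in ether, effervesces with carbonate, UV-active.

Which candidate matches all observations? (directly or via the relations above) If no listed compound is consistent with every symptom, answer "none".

F

Testing each hypothesis:
(A) compound gamma — reacts with sodium match; UV-active miss; soluble in ether match; effervesces with carbonate match; melting point high miss
(B) compound alpha — reacts with sodium match; UV-active miss; soluble in ether match; effervesces with carbonate match; melting point high miss
(C) compound eta — does not account for UV-active
(D) compound theta — reacts with sodium miss; UV-active match; soluble in ether match; effervesces with carbonate miss; melting point high match
(E) compound mu — reacts with sodium match; UV-active match; soluble in ether match; effervesces with carbonate miss; melting point high match
(F) compound beta — reacts with sodium match (via effervesces with carbonate → reacts with sodium); UV-active match; soluble in ether match; effervesces with carbonate match; melting point high match
(F) alone accounts for all the evidence.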